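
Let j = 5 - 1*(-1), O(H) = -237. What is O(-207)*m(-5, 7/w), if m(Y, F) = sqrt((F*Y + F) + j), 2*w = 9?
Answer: -79*I*sqrt(2) ≈ -111.72*I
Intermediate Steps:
w = 9/2 (w = (1/2)*9 = 9/2 ≈ 4.5000)
j = 6 (j = 5 + 1 = 6)
m(Y, F) = sqrt(6 + F + F*Y) (m(Y, F) = sqrt((F*Y + F) + 6) = sqrt((F + F*Y) + 6) = sqrt(6 + F + F*Y))
O(-207)*m(-5, 7/w) = -237*sqrt(6 + 7/(9/2) + (7/(9/2))*(-5)) = -237*sqrt(6 + 7*(2/9) + (7*(2/9))*(-5)) = -237*sqrt(6 + 14/9 + (14/9)*(-5)) = -237*sqrt(6 + 14/9 - 70/9) = -79*I*sqrt(2)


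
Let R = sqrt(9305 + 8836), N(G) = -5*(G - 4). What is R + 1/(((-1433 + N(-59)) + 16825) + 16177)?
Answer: 1/31884 + sqrt(18141) ≈ 134.69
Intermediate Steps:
N(G) = 20 - 5*G (N(G) = -5*(-4 + G) = 20 - 5*G)
R = sqrt(18141) ≈ 134.69
R + 1/(((-1433 + N(-59)) + 16825) + 16177) = sqrt(18141) + 1/(((-1433 + (20 - 5*(-59))) + 16825) + 16177) = sqrt(18141) + 1/(((-1433 + (20 + 295)) + 16825) + 16177) = sqrt(18141) + 1/(((-1433 + 315) + 16825) + 16177) = sqrt(18141) + 1/((-1118 + 16825) + 16177) = sqrt(18141) + 1/(15707 + 16177) = sqrt(18141) + 1/31884 = 1/31884 + sqrt(18141)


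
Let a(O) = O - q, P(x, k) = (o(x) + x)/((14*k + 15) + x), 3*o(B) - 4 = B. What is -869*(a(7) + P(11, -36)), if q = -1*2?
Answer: -1862267/239 ≈ -7791.9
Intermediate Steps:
o(B) = 4/3 + B/3
q = -2
P(x, k) = (4/3 + 4*x/3)/(15 + x + 14*k) (P(x, k) = ((4/3 + x/3) + x)/((14*k + 15) + x) = (4/3 + 4*x/3)/((15 + 14*k) + x) = (4/3 + 4*x/3)/(15 + x + 14*k))
a(O) = 2 + O (a(O) = O - 1*(-2) = O + 2 = 2 + O)
-869*(a(7) + P(11, -36)) = -869*((2 + 7) + 4*(1 + 11)/(3*(15 + 11 + 14*(-36)))) = -869*(9 + (4/3)*12/(15 + 11 - 504)) = -869*(9 + (4/3)*12/(-478)) = -869*(9 + (4/3)*(-1/478)*12) = -869*(9 - 8/239) = -869*2143/239 = -1862267/239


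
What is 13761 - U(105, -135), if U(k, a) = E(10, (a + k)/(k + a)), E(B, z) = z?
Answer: 13760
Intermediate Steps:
U(k, a) = 1 (U(k, a) = (a + k)/(k + a) = (a + k)/(a + k) = 1)
13761 - U(105, -135) = 13761 - 1*1 = 13761 - 1 = 13760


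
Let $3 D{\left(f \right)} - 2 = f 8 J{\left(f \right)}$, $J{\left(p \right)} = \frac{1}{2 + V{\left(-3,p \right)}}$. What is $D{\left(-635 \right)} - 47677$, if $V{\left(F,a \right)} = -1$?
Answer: $- \frac{148109}{3} \approx -49370.0$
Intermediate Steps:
$J{\left(p \right)} = 1$ ($J{\left(p \right)} = \frac{1}{2 - 1} = 1^{-1} = 1$)
$D{\left(f \right)} = \frac{2}{3} + \frac{8 f}{3}$ ($D{\left(f \right)} = \frac{2}{3} + \frac{f 8 \cdot 1}{3} = \frac{2}{3} + \frac{8 f 1}{3} = \frac{2}{3} + \frac{8 f}{3}$)
$D{\left(-635 \right)} - 47677 = \left(\frac{2}{3} + \frac{8}{3} \left(-635\right)\right) - 47677 = \left(\frac{2}{3} - \frac{5080}{3}\right) - 47677 = - \frac{5078}{3} - 47677 = - \frac{148109}{3}$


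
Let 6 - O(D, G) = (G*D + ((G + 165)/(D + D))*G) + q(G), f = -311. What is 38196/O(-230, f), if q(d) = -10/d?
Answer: -2732159880/5109053387 ≈ -0.53477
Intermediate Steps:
O(D, G) = 6 + 10/G - D*G - G*(165 + G)/(2*D) (O(D, G) = 6 - ((G*D + ((G + 165)/(D + D))*G) - 10/G) = 6 - ((D*G + ((165 + G)/((2*D)))*G) - 10/G) = 6 - ((D*G + ((165 + G)*(1/(2*D)))*G) - 10/G) = 6 - ((D*G + ((165 + G)/(2*D))*G) - 10/G) = 6 - ((D*G + G*(165 + G)/(2*D)) - 10/G) = 6 - (-10/G + D*G + G*(165 + G)/(2*D)) = 6 + (10/G - D*G - G*(165 + G)/(2*D)) = 6 + 10/G - D*G - G*(165 + G)/(2*D))
38196/O(-230, f) = 38196/(6 + 10/(-311) - 1*(-230)*(-311) - 165/2*(-311)/(-230) - 1/2*(-311)**2/(-230)) = 38196/(6 + 10*(-1/311) - 71530 - 165/2*(-311)*(-1/230) - 1/2*(-1/230)*96721) = 38196/(6 - 10/311 - 71530 - 10263/92 + 96721/460) = 38196/(-5109053387/71530) = 38196*(-71530/5109053387) = -2732159880/5109053387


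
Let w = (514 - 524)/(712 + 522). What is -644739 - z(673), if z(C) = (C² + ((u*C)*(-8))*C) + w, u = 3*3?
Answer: 19443656745/617 ≈ 3.1513e+7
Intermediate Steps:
u = 9
w = -5/617 (w = -10/1234 = -10*1/1234 = -5/617 ≈ -0.0081037)
z(C) = -5/617 - 71*C² (z(C) = (C² + ((9*C)*(-8))*C) - 5/617 = (C² + (-72*C)*C) - 5/617 = (C² - 72*C²) - 5/617 = -71*C² - 5/617 = -5/617 - 71*C²)
-644739 - z(673) = -644739 - (-5/617 - 71*673²) = -644739 - (-5/617 - 71*452929) = -644739 - (-5/617 - 32157959) = -644739 - 1*(-19841460708/617) = -644739 + 19841460708/617 = 19443656745/617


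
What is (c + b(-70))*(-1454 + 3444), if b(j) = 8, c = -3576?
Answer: -7100320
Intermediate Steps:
(c + b(-70))*(-1454 + 3444) = (-3576 + 8)*(-1454 + 3444) = -3568*1990 = -7100320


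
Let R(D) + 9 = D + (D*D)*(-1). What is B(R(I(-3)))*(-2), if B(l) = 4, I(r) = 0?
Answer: -8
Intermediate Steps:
R(D) = -9 + D - D**2 (R(D) = -9 + (D + (D*D)*(-1)) = -9 + (D + D**2*(-1)) = -9 + (D - D**2) = -9 + D - D**2)
B(R(I(-3)))*(-2) = 4*(-2) = -8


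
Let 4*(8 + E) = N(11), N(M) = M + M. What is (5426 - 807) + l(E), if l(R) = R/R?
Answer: 4620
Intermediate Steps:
N(M) = 2*M
E = -5/2 (E = -8 + (2*11)/4 = -8 + (¼)*22 = -8 + 11/2 = -5/2 ≈ -2.5000)
l(R) = 1
(5426 - 807) + l(E) = (5426 - 807) + 1 = 4619 + 1 = 4620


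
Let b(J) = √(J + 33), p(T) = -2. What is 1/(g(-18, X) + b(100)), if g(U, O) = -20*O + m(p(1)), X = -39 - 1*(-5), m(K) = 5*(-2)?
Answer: 670/448767 - √133/448767 ≈ 0.0014673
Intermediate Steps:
m(K) = -10
X = -34 (X = -39 + 5 = -34)
g(U, O) = -10 - 20*O (g(U, O) = -20*O - 10 = -10 - 20*O)
b(J) = √(33 + J)
1/(g(-18, X) + b(100)) = 1/((-10 - 20*(-34)) + √(33 + 100)) = 1/((-10 + 680) + √133) = 1/(670 + √133)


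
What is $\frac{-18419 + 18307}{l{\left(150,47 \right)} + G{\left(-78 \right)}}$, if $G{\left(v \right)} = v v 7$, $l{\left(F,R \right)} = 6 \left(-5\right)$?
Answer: $- \frac{56}{21279} \approx -0.0026317$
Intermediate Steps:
$l{\left(F,R \right)} = -30$
$G{\left(v \right)} = 7 v^{2}$ ($G{\left(v \right)} = v^{2} \cdot 7 = 7 v^{2}$)
$\frac{-18419 + 18307}{l{\left(150,47 \right)} + G{\left(-78 \right)}} = \frac{-18419 + 18307}{-30 + 7 \left(-78\right)^{2}} = - \frac{112}{-30 + 7 \cdot 6084} = - \frac{112}{-30 + 42588} = - \frac{112}{42558} = \left(-112\right) \frac{1}{42558} = - \frac{56}{21279}$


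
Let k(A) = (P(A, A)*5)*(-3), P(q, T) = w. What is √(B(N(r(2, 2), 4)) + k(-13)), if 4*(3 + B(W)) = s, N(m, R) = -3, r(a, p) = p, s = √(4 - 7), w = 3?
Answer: √(-192 + I*√3)/2 ≈ 0.03125 + 6.9283*I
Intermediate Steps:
P(q, T) = 3
s = I*√3 (s = √(-3) = I*√3 ≈ 1.732*I)
k(A) = -45 (k(A) = (3*5)*(-3) = 15*(-3) = -45)
B(W) = -3 + I*√3/4 (B(W) = -3 + (I*√3)/4 = -3 + I*√3/4)
√(B(N(r(2, 2), 4)) + k(-13)) = √((-3 + I*√3/4) - 45) = √(-48 + I*√3/4)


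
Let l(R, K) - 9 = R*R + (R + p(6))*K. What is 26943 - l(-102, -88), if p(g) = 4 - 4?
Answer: 7554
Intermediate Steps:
p(g) = 0
l(R, K) = 9 + R**2 + K*R (l(R, K) = 9 + (R*R + (R + 0)*K) = 9 + (R**2 + R*K) = 9 + (R**2 + K*R) = 9 + R**2 + K*R)
26943 - l(-102, -88) = 26943 - (9 + (-102)**2 - 88*(-102)) = 26943 - (9 + 10404 + 8976) = 26943 - 1*19389 = 26943 - 19389 = 7554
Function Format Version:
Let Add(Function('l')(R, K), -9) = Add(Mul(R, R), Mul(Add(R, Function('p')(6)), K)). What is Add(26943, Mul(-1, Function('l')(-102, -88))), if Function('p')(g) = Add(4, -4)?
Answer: 7554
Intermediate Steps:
Function('p')(g) = 0
Function('l')(R, K) = Add(9, Pow(R, 2), Mul(K, R)) (Function('l')(R, K) = Add(9, Add(Mul(R, R), Mul(Add(R, 0), K))) = Add(9, Add(Pow(R, 2), Mul(R, K))) = Add(9, Add(Pow(R, 2), Mul(K, R))) = Add(9, Pow(R, 2), Mul(K, R)))
Add(26943, Mul(-1, Function('l')(-102, -88))) = Add(26943, Mul(-1, Add(9, Pow(-102, 2), Mul(-88, -102)))) = Add(26943, Mul(-1, Add(9, 10404, 8976))) = Add(26943, Mul(-1, 19389)) = Add(26943, -19389) = 7554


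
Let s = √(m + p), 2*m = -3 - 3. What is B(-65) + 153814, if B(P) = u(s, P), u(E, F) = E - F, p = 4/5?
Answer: 153879 + I*√55/5 ≈ 1.5388e+5 + 1.4832*I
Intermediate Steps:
m = -3 (m = (-3 - 3)/2 = (½)*(-6) = -3)
p = ⅘ (p = 4*(⅕) = ⅘ ≈ 0.80000)
s = I*√55/5 (s = √(-3 + ⅘) = √(-11/5) = I*√55/5 ≈ 1.4832*I)
B(P) = -P + I*√55/5 (B(P) = I*√55/5 - P = -P + I*√55/5)
B(-65) + 153814 = (-1*(-65) + I*√55/5) + 153814 = (65 + I*√55/5) + 153814 = 153879 + I*√55/5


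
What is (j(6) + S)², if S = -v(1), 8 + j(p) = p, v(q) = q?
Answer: 9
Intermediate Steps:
j(p) = -8 + p
S = -1 (S = -1*1 = -1)
(j(6) + S)² = ((-8 + 6) - 1)² = (-2 - 1)² = (-3)² = 9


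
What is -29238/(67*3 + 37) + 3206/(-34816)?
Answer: -14981077/121856 ≈ -122.94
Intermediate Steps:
-29238/(67*3 + 37) + 3206/(-34816) = -29238/(201 + 37) + 3206*(-1/34816) = -29238/238 - 1603/17408 = -29238*1/238 - 1603/17408 = -14619/119 - 1603/17408 = -14981077/121856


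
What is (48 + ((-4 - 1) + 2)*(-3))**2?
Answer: 3249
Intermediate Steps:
(48 + ((-4 - 1) + 2)*(-3))**2 = (48 + (-5 + 2)*(-3))**2 = (48 - 3*(-3))**2 = (48 + 9)**2 = 57**2 = 3249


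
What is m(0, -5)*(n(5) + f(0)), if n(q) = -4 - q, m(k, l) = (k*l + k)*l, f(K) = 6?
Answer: 0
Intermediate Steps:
m(k, l) = l*(k + k*l) (m(k, l) = (k + k*l)*l = l*(k + k*l))
m(0, -5)*(n(5) + f(0)) = (0*(-5)*(1 - 5))*((-4 - 1*5) + 6) = (0*(-5)*(-4))*((-4 - 5) + 6) = 0*(-9 + 6) = 0*(-3) = 0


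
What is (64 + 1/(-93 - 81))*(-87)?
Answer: -11135/2 ≈ -5567.5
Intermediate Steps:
(64 + 1/(-93 - 81))*(-87) = (64 + 1/(-174))*(-87) = (64 - 1/174)*(-87) = (11135/174)*(-87) = -11135/2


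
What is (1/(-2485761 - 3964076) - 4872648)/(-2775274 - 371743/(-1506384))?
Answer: 47342313019293378768/26964369012340521901 ≈ 1.7557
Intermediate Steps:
(1/(-2485761 - 3964076) - 4872648)/(-2775274 - 371743/(-1506384)) = (1/(-6449837) - 4872648)/(-2775274 - 371743*(-1/1506384)) = (-1/6449837 - 4872648)/(-2775274 + 371743/1506384) = -31427785358377/(6449837*(-4180627977473/1506384)) = -31427785358377/6449837*(-1506384/4180627977473) = 47342313019293378768/26964369012340521901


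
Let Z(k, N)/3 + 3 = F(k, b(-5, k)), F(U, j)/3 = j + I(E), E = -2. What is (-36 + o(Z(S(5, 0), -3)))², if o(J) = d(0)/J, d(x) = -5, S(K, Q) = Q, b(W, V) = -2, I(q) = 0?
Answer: 935089/729 ≈ 1282.7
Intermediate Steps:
F(U, j) = 3*j (F(U, j) = 3*(j + 0) = 3*j)
Z(k, N) = -27 (Z(k, N) = -9 + 3*(3*(-2)) = -9 + 3*(-6) = -9 - 18 = -27)
o(J) = -5/J
(-36 + o(Z(S(5, 0), -3)))² = (-36 - 5/(-27))² = (-36 - 5*(-1/27))² = (-36 + 5/27)² = (-967/27)² = 935089/729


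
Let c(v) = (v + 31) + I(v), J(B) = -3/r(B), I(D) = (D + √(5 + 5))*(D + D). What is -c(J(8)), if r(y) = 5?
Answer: -778/25 + 6*√10/5 ≈ -27.325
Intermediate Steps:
I(D) = 2*D*(D + √10) (I(D) = (D + √10)*(2*D) = 2*D*(D + √10))
J(B) = -⅗ (J(B) = -3/5 = -3*⅕ = -⅗)
c(v) = 31 + v + 2*v*(v + √10) (c(v) = (v + 31) + 2*v*(v + √10) = (31 + v) + 2*v*(v + √10) = 31 + v + 2*v*(v + √10))
-c(J(8)) = -(31 - ⅗ + 2*(-⅗)*(-⅗ + √10)) = -(31 - ⅗ + (18/25 - 6*√10/5)) = -(778/25 - 6*√10/5) = -778/25 + 6*√10/5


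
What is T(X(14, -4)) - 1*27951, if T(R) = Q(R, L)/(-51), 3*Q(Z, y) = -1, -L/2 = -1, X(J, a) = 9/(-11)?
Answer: -4276502/153 ≈ -27951.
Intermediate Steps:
X(J, a) = -9/11 (X(J, a) = 9*(-1/11) = -9/11)
L = 2 (L = -2*(-1) = 2)
Q(Z, y) = -⅓ (Q(Z, y) = (⅓)*(-1) = -⅓)
T(R) = 1/153 (T(R) = -⅓/(-51) = -⅓*(-1/51) = 1/153)
T(X(14, -4)) - 1*27951 = 1/153 - 1*27951 = 1/153 - 27951 = -4276502/153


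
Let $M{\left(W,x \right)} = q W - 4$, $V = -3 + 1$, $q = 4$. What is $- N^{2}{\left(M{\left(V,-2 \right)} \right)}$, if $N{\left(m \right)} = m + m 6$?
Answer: $-7056$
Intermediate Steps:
$V = -2$
$M{\left(W,x \right)} = -4 + 4 W$ ($M{\left(W,x \right)} = 4 W - 4 = -4 + 4 W$)
$N{\left(m \right)} = 7 m$ ($N{\left(m \right)} = m + 6 m = 7 m$)
$- N^{2}{\left(M{\left(V,-2 \right)} \right)} = - \left(7 \left(-4 + 4 \left(-2\right)\right)\right)^{2} = - \left(7 \left(-4 - 8\right)\right)^{2} = - \left(7 \left(-12\right)\right)^{2} = - \left(-84\right)^{2} = \left(-1\right) 7056 = -7056$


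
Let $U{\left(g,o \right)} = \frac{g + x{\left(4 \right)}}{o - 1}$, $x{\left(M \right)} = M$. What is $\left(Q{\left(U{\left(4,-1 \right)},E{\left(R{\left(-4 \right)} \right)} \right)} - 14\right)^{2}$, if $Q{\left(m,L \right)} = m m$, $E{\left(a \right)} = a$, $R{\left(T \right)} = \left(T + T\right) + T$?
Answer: $4$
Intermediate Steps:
$R{\left(T \right)} = 3 T$ ($R{\left(T \right)} = 2 T + T = 3 T$)
$U{\left(g,o \right)} = \frac{4 + g}{-1 + o}$ ($U{\left(g,o \right)} = \frac{g + 4}{o - 1} = \frac{4 + g}{-1 + o}$)
$Q{\left(m,L \right)} = m^{2}$
$\left(Q{\left(U{\left(4,-1 \right)},E{\left(R{\left(-4 \right)} \right)} \right)} - 14\right)^{2} = \left(\left(\frac{4 + 4}{-1 - 1}\right)^{2} - 14\right)^{2} = \left(\left(\frac{1}{-2} \cdot 8\right)^{2} - 14\right)^{2} = \left(\left(\left(- \frac{1}{2}\right) 8\right)^{2} - 14\right)^{2} = \left(\left(-4\right)^{2} - 14\right)^{2} = \left(16 - 14\right)^{2} = 2^{2} = 4$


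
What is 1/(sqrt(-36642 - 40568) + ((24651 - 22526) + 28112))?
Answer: 30237/914353379 - I*sqrt(77210)/914353379 ≈ 3.3069e-5 - 3.0389e-7*I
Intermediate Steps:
1/(sqrt(-36642 - 40568) + ((24651 - 22526) + 28112)) = 1/(sqrt(-77210) + (2125 + 28112)) = 1/(I*sqrt(77210) + 30237) = 1/(30237 + I*sqrt(77210))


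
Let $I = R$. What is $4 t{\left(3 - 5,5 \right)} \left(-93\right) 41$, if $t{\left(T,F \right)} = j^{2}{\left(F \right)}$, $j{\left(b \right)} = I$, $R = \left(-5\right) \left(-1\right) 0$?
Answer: $0$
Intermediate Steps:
$R = 0$ ($R = 5 \cdot 0 = 0$)
$I = 0$
$j{\left(b \right)} = 0$
$t{\left(T,F \right)} = 0$ ($t{\left(T,F \right)} = 0^{2} = 0$)
$4 t{\left(3 - 5,5 \right)} \left(-93\right) 41 = 4 \cdot 0 \left(-93\right) 41 = 0 \left(-93\right) 41 = 0 \cdot 41 = 0$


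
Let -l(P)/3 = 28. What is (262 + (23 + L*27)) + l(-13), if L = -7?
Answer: 12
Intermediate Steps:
l(P) = -84 (l(P) = -3*28 = -84)
(262 + (23 + L*27)) + l(-13) = (262 + (23 - 7*27)) - 84 = (262 + (23 - 189)) - 84 = (262 - 166) - 84 = 96 - 84 = 12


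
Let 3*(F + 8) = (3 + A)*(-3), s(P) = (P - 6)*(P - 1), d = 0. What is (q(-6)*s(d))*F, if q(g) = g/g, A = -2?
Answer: -54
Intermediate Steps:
q(g) = 1
s(P) = (-1 + P)*(-6 + P) (s(P) = (-6 + P)*(-1 + P) = (-1 + P)*(-6 + P))
F = -9 (F = -8 + ((3 - 2)*(-3))/3 = -8 + (1*(-3))/3 = -8 + (1/3)*(-3) = -8 - 1 = -9)
(q(-6)*s(d))*F = (1*(6 + 0**2 - 7*0))*(-9) = (1*(6 + 0 + 0))*(-9) = (1*6)*(-9) = 6*(-9) = -54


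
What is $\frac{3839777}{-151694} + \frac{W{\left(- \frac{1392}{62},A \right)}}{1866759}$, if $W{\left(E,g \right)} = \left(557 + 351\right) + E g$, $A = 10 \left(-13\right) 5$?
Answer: $- \frac{222133190206721}{8778460332126} \approx -25.304$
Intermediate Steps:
$A = -650$ ($A = \left(-130\right) 5 = -650$)
$W{\left(E,g \right)} = 908 + E g$
$\frac{3839777}{-151694} + \frac{W{\left(- \frac{1392}{62},A \right)}}{1866759} = \frac{3839777}{-151694} + \frac{908 + - \frac{1392}{62} \left(-650\right)}{1866759} = 3839777 \left(- \frac{1}{151694}\right) + \left(908 + \left(-1392\right) \frac{1}{62} \left(-650\right)\right) \frac{1}{1866759} = - \frac{3839777}{151694} + \left(908 - - \frac{452400}{31}\right) \frac{1}{1866759} = - \frac{3839777}{151694} + \left(908 + \frac{452400}{31}\right) \frac{1}{1866759} = - \frac{3839777}{151694} + \frac{480548}{31} \cdot \frac{1}{1866759} = - \frac{3839777}{151694} + \frac{480548}{57869529} = - \frac{222133190206721}{8778460332126}$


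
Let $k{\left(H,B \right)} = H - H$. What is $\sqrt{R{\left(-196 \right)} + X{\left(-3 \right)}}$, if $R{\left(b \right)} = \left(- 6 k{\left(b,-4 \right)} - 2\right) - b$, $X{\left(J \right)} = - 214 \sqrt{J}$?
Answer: $\sqrt{194 - 214 i \sqrt{3}} \approx 17.498 - 10.591 i$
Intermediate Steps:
$k{\left(H,B \right)} = 0$
$R{\left(b \right)} = -2 - b$ ($R{\left(b \right)} = \left(\left(-6\right) 0 - 2\right) - b = \left(0 - 2\right) - b = -2 - b$)
$\sqrt{R{\left(-196 \right)} + X{\left(-3 \right)}} = \sqrt{\left(-2 - -196\right) - 214 \sqrt{-3}} = \sqrt{\left(-2 + 196\right) - 214 i \sqrt{3}} = \sqrt{194 - 214 i \sqrt{3}}$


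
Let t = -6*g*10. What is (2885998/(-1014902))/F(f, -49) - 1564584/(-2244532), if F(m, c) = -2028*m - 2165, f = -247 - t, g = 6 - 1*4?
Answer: 50691093226050919/72721949278940353 ≈ 0.69705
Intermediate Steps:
g = 2 (g = 6 - 4 = 2)
t = -120 (t = -6*2*10 = -12*10 = -120)
f = -127 (f = -247 - 1*(-120) = -247 + 120 = -127)
F(m, c) = -2165 - 2028*m
(2885998/(-1014902))/F(f, -49) - 1564584/(-2244532) = (2885998/(-1014902))/(-2165 - 2028*(-127)) - 1564584/(-2244532) = (2885998*(-1/1014902))/(-2165 + 257556) - 1564584*(-1/2244532) = -1442999/507451/255391 + 391146/561133 = -1442999/507451*1/255391 + 391146/561133 = -1442999/129598418341 + 391146/561133 = 50691093226050919/72721949278940353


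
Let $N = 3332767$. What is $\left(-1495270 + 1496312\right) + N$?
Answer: $3333809$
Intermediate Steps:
$\left(-1495270 + 1496312\right) + N = \left(-1495270 + 1496312\right) + 3332767 = 1042 + 3332767 = 3333809$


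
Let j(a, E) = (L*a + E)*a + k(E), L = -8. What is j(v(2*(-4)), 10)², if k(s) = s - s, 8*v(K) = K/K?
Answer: 81/64 ≈ 1.2656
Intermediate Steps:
v(K) = ⅛ (v(K) = (K/K)/8 = (⅛)*1 = ⅛)
k(s) = 0
j(a, E) = a*(E - 8*a) (j(a, E) = (-8*a + E)*a + 0 = (E - 8*a)*a + 0 = a*(E - 8*a) + 0 = a*(E - 8*a))
j(v(2*(-4)), 10)² = ((10 - 8*⅛)/8)² = ((10 - 1)/8)² = ((⅛)*9)² = (9/8)² = 81/64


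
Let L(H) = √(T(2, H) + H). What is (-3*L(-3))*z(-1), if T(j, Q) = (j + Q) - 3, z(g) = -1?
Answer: 3*I*√7 ≈ 7.9373*I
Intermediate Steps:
T(j, Q) = -3 + Q + j (T(j, Q) = (Q + j) - 3 = -3 + Q + j)
L(H) = √(-1 + 2*H) (L(H) = √((-3 + H + 2) + H) = √((-1 + H) + H) = √(-1 + 2*H))
(-3*L(-3))*z(-1) = -3*√(-1 + 2*(-3))*(-1) = -3*√(-1 - 6)*(-1) = -3*I*√7*(-1) = 3*I*√7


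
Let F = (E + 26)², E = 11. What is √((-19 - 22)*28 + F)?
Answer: √221 ≈ 14.866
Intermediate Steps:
F = 1369 (F = (11 + 26)² = 37² = 1369)
√((-19 - 22)*28 + F) = √((-19 - 22)*28 + 1369) = √(-41*28 + 1369) = √(-1148 + 1369) = √221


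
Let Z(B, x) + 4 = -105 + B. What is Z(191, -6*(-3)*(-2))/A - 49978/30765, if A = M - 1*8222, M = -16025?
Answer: -1214339296/745958955 ≈ -1.6279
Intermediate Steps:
A = -24247 (A = -16025 - 1*8222 = -16025 - 8222 = -24247)
Z(B, x) = -109 + B (Z(B, x) = -4 + (-105 + B) = -109 + B)
Z(191, -6*(-3)*(-2))/A - 49978/30765 = (-109 + 191)/(-24247) - 49978/30765 = 82*(-1/24247) - 49978*1/30765 = -82/24247 - 49978/30765 = -1214339296/745958955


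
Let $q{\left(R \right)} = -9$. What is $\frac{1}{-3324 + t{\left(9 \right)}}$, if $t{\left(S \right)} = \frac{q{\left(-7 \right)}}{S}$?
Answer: $- \frac{1}{3325} \approx -0.00030075$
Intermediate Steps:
$t{\left(S \right)} = - \frac{9}{S}$
$\frac{1}{-3324 + t{\left(9 \right)}} = \frac{1}{-3324 - \frac{9}{9}} = \frac{1}{-3324 - 1} = \frac{1}{-3325} = - \frac{1}{3325}$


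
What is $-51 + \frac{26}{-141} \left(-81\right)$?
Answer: $- \frac{1695}{47} \approx -36.064$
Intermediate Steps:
$-51 + \frac{26}{-141} \left(-81\right) = -51 + 26 \left(- \frac{1}{141}\right) \left(-81\right) = -51 - - \frac{702}{47} = -51 + \frac{702}{47} = - \frac{1695}{47}$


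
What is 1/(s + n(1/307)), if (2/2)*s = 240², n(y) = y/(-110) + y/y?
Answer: 33770/1945185769 ≈ 1.7361e-5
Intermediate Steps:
n(y) = 1 - y/110 (n(y) = y*(-1/110) + 1 = -y/110 + 1 = 1 - y/110)
s = 57600 (s = 240² = 57600)
1/(s + n(1/307)) = 1/(57600 + (1 - 1/110/307)) = 1/(57600 + (1 - 1/110*1/307)) = 1/(57600 + (1 - 1/33770)) = 1/(57600 + 33769/33770) = 1/(1945185769/33770) = 33770/1945185769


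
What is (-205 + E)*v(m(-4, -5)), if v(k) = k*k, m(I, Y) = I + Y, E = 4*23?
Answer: -9153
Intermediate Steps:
E = 92
v(k) = k²
(-205 + E)*v(m(-4, -5)) = (-205 + 92)*(-4 - 5)² = -113*(-9)² = -113*81 = -9153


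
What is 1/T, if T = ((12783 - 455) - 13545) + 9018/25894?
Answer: -12947/15751990 ≈ -0.00082193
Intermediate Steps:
T = -15751990/12947 (T = (12328 - 13545) + 9018*(1/25894) = -1217 + 4509/12947 = -15751990/12947 ≈ -1216.7)
1/T = 1/(-15751990/12947) = -12947/15751990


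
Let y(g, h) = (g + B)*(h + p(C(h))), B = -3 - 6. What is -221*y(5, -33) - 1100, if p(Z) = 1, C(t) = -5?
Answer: -29388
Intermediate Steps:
B = -9
y(g, h) = (1 + h)*(-9 + g) (y(g, h) = (g - 9)*(h + 1) = (-9 + g)*(1 + h) = (1 + h)*(-9 + g))
-221*y(5, -33) - 1100 = -221*(-9 + 5 - 9*(-33) + 5*(-33)) - 1100 = -221*(-9 + 5 + 297 - 165) - 1100 = -221*128 - 1100 = -28288 - 1100 = -29388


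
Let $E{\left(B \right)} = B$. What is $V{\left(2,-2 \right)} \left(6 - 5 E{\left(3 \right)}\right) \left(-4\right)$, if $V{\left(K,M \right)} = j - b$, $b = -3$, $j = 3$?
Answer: $216$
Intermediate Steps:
$V{\left(K,M \right)} = 6$ ($V{\left(K,M \right)} = 3 - -3 = 3 + 3 = 6$)
$V{\left(2,-2 \right)} \left(6 - 5 E{\left(3 \right)}\right) \left(-4\right) = 6 \left(6 - 15\right) \left(-4\right) = 6 \left(-9\right) \left(-4\right) = \left(-54\right) \left(-4\right) = 216$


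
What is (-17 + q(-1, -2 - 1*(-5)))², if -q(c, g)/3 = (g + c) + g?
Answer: 1024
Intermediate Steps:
q(c, g) = -6*g - 3*c (q(c, g) = -3*((g + c) + g) = -3*((c + g) + g) = -3*(c + 2*g) = -6*g - 3*c)
(-17 + q(-1, -2 - 1*(-5)))² = (-17 + (-6*(-2 - 1*(-5)) - 3*(-1)))² = (-17 + (-6*(-2 + 5) + 3))² = (-17 + (-6*3 + 3))² = (-17 + (-18 + 3))² = (-17 - 15)² = (-32)² = 1024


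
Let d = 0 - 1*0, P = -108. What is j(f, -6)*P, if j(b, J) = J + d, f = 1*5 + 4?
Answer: 648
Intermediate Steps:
d = 0 (d = 0 + 0 = 0)
f = 9 (f = 5 + 4 = 9)
j(b, J) = J (j(b, J) = J + 0 = J)
j(f, -6)*P = -6*(-108) = 648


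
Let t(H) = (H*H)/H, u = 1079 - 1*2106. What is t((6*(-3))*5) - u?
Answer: 937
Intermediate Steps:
u = -1027 (u = 1079 - 2106 = -1027)
t(H) = H (t(H) = H²/H = H)
t((6*(-3))*5) - u = (6*(-3))*5 - 1*(-1027) = -18*5 + 1027 = -90 + 1027 = 937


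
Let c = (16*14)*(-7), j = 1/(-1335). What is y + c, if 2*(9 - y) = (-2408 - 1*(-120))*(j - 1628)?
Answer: -2488429129/1335 ≈ -1.8640e+6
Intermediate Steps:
j = -1/1335 ≈ -0.00074906
c = -1568 (c = 224*(-7) = -1568)
y = -2486335849/1335 (y = 9 - (-2408 - 1*(-120))*(-1/1335 - 1628)/2 = 9 - (-2408 + 120)*(-2173381)/(2*1335) = 9 - (-1144)*(-2173381)/1335 = 9 - ½*4972695728/1335 = 9 - 2486347864/1335 = -2486335849/1335 ≈ -1.8624e+6)
y + c = -2486335849/1335 - 1568 = -2488429129/1335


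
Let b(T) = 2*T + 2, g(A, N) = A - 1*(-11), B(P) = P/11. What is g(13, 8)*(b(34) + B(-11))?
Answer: 1656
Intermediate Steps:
B(P) = P/11 (B(P) = P*(1/11) = P/11)
g(A, N) = 11 + A (g(A, N) = A + 11 = 11 + A)
b(T) = 2 + 2*T
g(13, 8)*(b(34) + B(-11)) = (11 + 13)*((2 + 2*34) + (1/11)*(-11)) = 24*((2 + 68) - 1) = 24*(70 - 1) = 24*69 = 1656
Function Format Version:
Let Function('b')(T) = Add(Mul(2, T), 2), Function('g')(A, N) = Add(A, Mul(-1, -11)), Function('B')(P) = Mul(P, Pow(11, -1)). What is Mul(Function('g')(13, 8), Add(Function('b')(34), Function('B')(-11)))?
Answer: 1656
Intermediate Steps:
Function('B')(P) = Mul(Rational(1, 11), P) (Function('B')(P) = Mul(P, Rational(1, 11)) = Mul(Rational(1, 11), P))
Function('g')(A, N) = Add(11, A) (Function('g')(A, N) = Add(A, 11) = Add(11, A))
Function('b')(T) = Add(2, Mul(2, T))
Mul(Function('g')(13, 8), Add(Function('b')(34), Function('B')(-11))) = Mul(Add(11, 13), Add(Add(2, Mul(2, 34)), Mul(Rational(1, 11), -11))) = Mul(24, Add(Add(2, 68), -1)) = Mul(24, Add(70, -1)) = Mul(24, 69) = 1656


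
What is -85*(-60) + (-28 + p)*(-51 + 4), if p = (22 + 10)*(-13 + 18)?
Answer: -1104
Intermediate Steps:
p = 160 (p = 32*5 = 160)
-85*(-60) + (-28 + p)*(-51 + 4) = -85*(-60) + (-28 + 160)*(-51 + 4) = 5100 + 132*(-47) = 5100 - 6204 = -1104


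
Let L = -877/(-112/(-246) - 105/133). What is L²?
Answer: 4200651103401/609961 ≈ 6.8868e+6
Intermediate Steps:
L = 2049549/781 (L = -877/(-112*(-1/246) - 105*1/133) = -877/(56/123 - 15/19) = -877/(-781/2337) = -877*(-2337/781) = 2049549/781 ≈ 2624.3)
L² = (2049549/781)² = 4200651103401/609961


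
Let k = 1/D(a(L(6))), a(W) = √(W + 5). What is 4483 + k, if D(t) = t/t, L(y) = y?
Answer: 4484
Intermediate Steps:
a(W) = √(5 + W)
D(t) = 1
k = 1 (k = 1/1 = 1)
4483 + k = 4483 + 1 = 4484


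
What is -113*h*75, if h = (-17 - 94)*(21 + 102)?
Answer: 115709175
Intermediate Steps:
h = -13653 (h = -111*123 = -13653)
-113*h*75 = -113*(-13653)*75 = 1542789*75 = 115709175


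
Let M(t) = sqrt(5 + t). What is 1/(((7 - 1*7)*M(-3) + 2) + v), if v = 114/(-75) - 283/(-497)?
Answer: 12425/13039 ≈ 0.95291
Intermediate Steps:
v = -11811/12425 (v = 114*(-1/75) - 283*(-1/497) = -38/25 + 283/497 = -11811/12425 ≈ -0.95058)
1/(((7 - 1*7)*M(-3) + 2) + v) = 1/(((7 - 1*7)*sqrt(5 - 3) + 2) - 11811/12425) = 1/(((7 - 7)*sqrt(2) + 2) - 11811/12425) = 1/((0*sqrt(2) + 2) - 11811/12425) = 1/((0 + 2) - 11811/12425) = 1/(2 - 11811/12425) = 1/(13039/12425) = 12425/13039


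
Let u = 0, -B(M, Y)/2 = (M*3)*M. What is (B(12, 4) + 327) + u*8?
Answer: -537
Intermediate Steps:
B(M, Y) = -6*M² (B(M, Y) = -2*M*3*M = -2*3*M*M = -6*M²)
(B(12, 4) + 327) + u*8 = (-6*12² + 327) + 0*8 = (-6*144 + 327) + 0 = (-864 + 327) + 0 = -537 + 0 = -537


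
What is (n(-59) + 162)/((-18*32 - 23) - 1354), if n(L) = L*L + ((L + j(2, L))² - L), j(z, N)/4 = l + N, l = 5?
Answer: -79327/1953 ≈ -40.618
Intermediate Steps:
j(z, N) = 20 + 4*N (j(z, N) = 4*(5 + N) = 20 + 4*N)
n(L) = L² + (20 + 5*L)² - L (n(L) = L*L + ((L + (20 + 4*L))² - L) = L² + ((20 + 5*L)² - L) = L² + (20 + 5*L)² - L)
(n(-59) + 162)/((-18*32 - 23) - 1354) = ((400 + 26*(-59)² + 199*(-59)) + 162)/((-18*32 - 23) - 1354) = ((400 + 26*3481 - 11741) + 162)/((-576 - 23) - 1354) = ((400 + 90506 - 11741) + 162)/(-599 - 1354) = (79165 + 162)/(-1953) = 79327*(-1/1953) = -79327/1953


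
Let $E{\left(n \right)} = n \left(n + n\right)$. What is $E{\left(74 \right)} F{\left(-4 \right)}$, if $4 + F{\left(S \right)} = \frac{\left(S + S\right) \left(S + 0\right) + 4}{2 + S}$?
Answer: $-240944$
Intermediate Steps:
$E{\left(n \right)} = 2 n^{2}$ ($E{\left(n \right)} = n 2 n = 2 n^{2}$)
$F{\left(S \right)} = -4 + \frac{4 + 2 S^{2}}{2 + S}$ ($F{\left(S \right)} = -4 + \frac{\left(S + S\right) \left(S + 0\right) + 4}{2 + S} = -4 + \frac{2 S S + 4}{2 + S} = -4 + \frac{2 S^{2} + 4}{2 + S} = -4 + \frac{4 + 2 S^{2}}{2 + S}$)
$E{\left(74 \right)} F{\left(-4 \right)} = 2 \cdot 74^{2} \frac{2 \left(-2 + \left(-4\right)^{2} - -8\right)}{2 - 4} = 2 \cdot 5476 \frac{2 \left(-2 + 16 + 8\right)}{-2} = 10952 \cdot 2 \left(- \frac{1}{2}\right) 22 = 10952 \left(-22\right) = -240944$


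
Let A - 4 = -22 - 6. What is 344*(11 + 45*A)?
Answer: -367736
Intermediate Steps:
A = -24 (A = 4 + (-22 - 6) = 4 - 28 = -24)
344*(11 + 45*A) = 344*(11 + 45*(-24)) = 344*(11 - 1080) = 344*(-1069) = -367736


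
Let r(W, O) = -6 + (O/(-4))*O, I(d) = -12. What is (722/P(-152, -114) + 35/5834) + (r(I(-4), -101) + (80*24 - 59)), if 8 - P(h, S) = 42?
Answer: -142117967/198356 ≈ -716.48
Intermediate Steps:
P(h, S) = -34 (P(h, S) = 8 - 1*42 = 8 - 42 = -34)
r(W, O) = -6 - O²/4 (r(W, O) = -6 + (O*(-¼))*O = -6 + (-O/4)*O = -6 - O²/4)
(722/P(-152, -114) + 35/5834) + (r(I(-4), -101) + (80*24 - 59)) = (722/(-34) + 35/5834) + ((-6 - ¼*(-101)²) + (80*24 - 59)) = (722*(-1/34) + 35*(1/5834)) + ((-6 - ¼*10201) + (1920 - 59)) = (-361/17 + 35/5834) + ((-6 - 10201/4) + 1861) = -2105479/99178 + (-10225/4 + 1861) = -2105479/99178 - 2781/4 = -142117967/198356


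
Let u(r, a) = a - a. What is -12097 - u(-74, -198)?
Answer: -12097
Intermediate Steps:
u(r, a) = 0
-12097 - u(-74, -198) = -12097 - 1*0 = -12097 + 0 = -12097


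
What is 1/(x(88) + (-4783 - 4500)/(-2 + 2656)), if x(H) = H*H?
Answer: 2654/20543293 ≈ 0.00012919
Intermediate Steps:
x(H) = H²
1/(x(88) + (-4783 - 4500)/(-2 + 2656)) = 1/(88² + (-4783 - 4500)/(-2 + 2656)) = 1/(7744 - 9283/2654) = 1/(20543293/2654) = 2654/20543293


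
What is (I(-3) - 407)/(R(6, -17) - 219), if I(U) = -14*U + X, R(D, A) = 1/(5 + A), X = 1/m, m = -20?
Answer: 21903/13145 ≈ 1.6663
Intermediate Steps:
X = -1/20 (X = 1/(-20) = -1/20 ≈ -0.050000)
I(U) = -1/20 - 14*U (I(U) = -14*U - 1/20 = -1/20 - 14*U)
(I(-3) - 407)/(R(6, -17) - 219) = ((-1/20 - 14*(-3)) - 407)/(1/(5 - 17) - 219) = ((-1/20 + 42) - 407)/(1/(-12) - 219) = (839/20 - 407)/(-1/12 - 219) = -7301/(20*(-2629/12)) = -7301/20*(-12/2629) = 21903/13145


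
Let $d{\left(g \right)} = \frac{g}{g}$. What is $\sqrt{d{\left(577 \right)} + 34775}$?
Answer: $6 \sqrt{966} \approx 186.48$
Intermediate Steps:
$d{\left(g \right)} = 1$
$\sqrt{d{\left(577 \right)} + 34775} = \sqrt{1 + 34775} = \sqrt{34776} = 6 \sqrt{966}$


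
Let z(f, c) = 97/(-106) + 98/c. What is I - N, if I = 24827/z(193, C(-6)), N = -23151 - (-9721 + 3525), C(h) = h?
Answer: 85103189/5485 ≈ 15516.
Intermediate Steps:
z(f, c) = -97/106 + 98/c (z(f, c) = 97*(-1/106) + 98/c = -97/106 + 98/c)
N = -16955 (N = -23151 - 1*(-6196) = -23151 + 6196 = -16955)
I = -7894986/5485 (I = 24827/(-97/106 + 98/(-6)) = 24827/(-97/106 + 98*(-1/6)) = 24827/(-97/106 - 49/3) = 24827/(-5485/318) = 24827*(-318/5485) = -7894986/5485 ≈ -1439.4)
I - N = -7894986/5485 - 1*(-16955) = -7894986/5485 + 16955 = 85103189/5485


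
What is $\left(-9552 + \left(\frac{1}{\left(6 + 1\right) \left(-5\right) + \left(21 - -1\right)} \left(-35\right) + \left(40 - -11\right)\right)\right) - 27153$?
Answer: $- \frac{476467}{13} \approx -36651.0$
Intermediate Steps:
$\left(-9552 + \left(\frac{1}{\left(6 + 1\right) \left(-5\right) + \left(21 - -1\right)} \left(-35\right) + \left(40 - -11\right)\right)\right) - 27153 = \left(-9552 + \left(\frac{1}{7 \left(-5\right) + \left(21 + 1\right)} \left(-35\right) + \left(40 + 11\right)\right)\right) - 27153 = \left(-9552 + \left(\frac{1}{-35 + 22} \left(-35\right) + 51\right)\right) - 27153 = \left(-9552 + \left(\frac{1}{-13} \left(-35\right) + 51\right)\right) - 27153 = \left(-9552 + \left(\left(- \frac{1}{13}\right) \left(-35\right) + 51\right)\right) - 27153 = \left(-9552 + \left(\frac{35}{13} + 51\right)\right) - 27153 = \left(-9552 + \frac{698}{13}\right) - 27153 = - \frac{123478}{13} - 27153 = - \frac{476467}{13}$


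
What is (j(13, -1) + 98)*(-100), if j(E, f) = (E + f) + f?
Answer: -10900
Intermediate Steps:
j(E, f) = E + 2*f
(j(13, -1) + 98)*(-100) = ((13 + 2*(-1)) + 98)*(-100) = ((13 - 2) + 98)*(-100) = (11 + 98)*(-100) = 109*(-100) = -10900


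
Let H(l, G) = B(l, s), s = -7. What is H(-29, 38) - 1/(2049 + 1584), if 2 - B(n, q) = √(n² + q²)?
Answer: 7265/3633 - √890 ≈ -27.833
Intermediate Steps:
B(n, q) = 2 - √(n² + q²)
H(l, G) = 2 - √(49 + l²) (H(l, G) = 2 - √(l² + (-7)²) = 2 - √(l² + 49) = 2 - √(49 + l²))
H(-29, 38) - 1/(2049 + 1584) = (2 - √(49 + (-29)²)) - 1/(2049 + 1584) = (2 - √(49 + 841)) - 1/3633 = (2 - √890) - 1*1/3633 = (2 - √890) - 1/3633 = 7265/3633 - √890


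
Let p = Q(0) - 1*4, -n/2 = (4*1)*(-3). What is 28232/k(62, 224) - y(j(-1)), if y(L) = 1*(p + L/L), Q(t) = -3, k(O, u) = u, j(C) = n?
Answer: 3697/28 ≈ 132.04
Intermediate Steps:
n = 24 (n = -2*4*1*(-3) = -8*(-3) = -2*(-12) = 24)
j(C) = 24
p = -7 (p = -3 - 1*4 = -3 - 4 = -7)
y(L) = -6 (y(L) = 1*(-7 + L/L) = 1*(-7 + 1) = 1*(-6) = -6)
28232/k(62, 224) - y(j(-1)) = 28232/224 - 1*(-6) = 28232*(1/224) + 6 = 3529/28 + 6 = 3697/28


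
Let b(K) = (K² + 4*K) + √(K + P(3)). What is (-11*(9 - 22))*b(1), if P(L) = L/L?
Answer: 715 + 143*√2 ≈ 917.23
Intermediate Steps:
P(L) = 1
b(K) = K² + √(1 + K) + 4*K (b(K) = (K² + 4*K) + √(K + 1) = (K² + 4*K) + √(1 + K) = K² + √(1 + K) + 4*K)
(-11*(9 - 22))*b(1) = (-11*(9 - 22))*(1² + √(1 + 1) + 4*1) = (-11*(-13))*(1 + √2 + 4) = 143*(5 + √2) = 715 + 143*√2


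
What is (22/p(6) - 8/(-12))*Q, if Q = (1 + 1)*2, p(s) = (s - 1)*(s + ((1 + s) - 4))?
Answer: 208/45 ≈ 4.6222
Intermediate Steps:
p(s) = (-1 + s)*(-3 + 2*s) (p(s) = (-1 + s)*(s + (-3 + s)) = (-1 + s)*(-3 + 2*s))
Q = 4 (Q = 2*2 = 4)
(22/p(6) - 8/(-12))*Q = (22/(3 - 5*6 + 2*6²) - 8/(-12))*4 = (22/(3 - 30 + 2*36) - 8*(-1/12))*4 = (22/(3 - 30 + 72) + ⅔)*4 = (22/45 + ⅔)*4 = (52/45)*4 = 208/45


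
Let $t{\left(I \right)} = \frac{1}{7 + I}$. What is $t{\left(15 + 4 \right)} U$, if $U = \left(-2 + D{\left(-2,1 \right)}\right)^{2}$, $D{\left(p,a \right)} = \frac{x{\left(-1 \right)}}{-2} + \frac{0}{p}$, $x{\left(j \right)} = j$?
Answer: $\frac{9}{104} \approx 0.086538$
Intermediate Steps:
$D{\left(p,a \right)} = \frac{1}{2}$ ($D{\left(p,a \right)} = - \frac{1}{-2} + \frac{0}{p} = \left(-1\right) \left(- \frac{1}{2}\right) + 0 = \frac{1}{2} + 0 = \frac{1}{2}$)
$U = \frac{9}{4}$ ($U = \left(-2 + \frac{1}{2}\right)^{2} = \left(- \frac{3}{2}\right)^{2} = \frac{9}{4} \approx 2.25$)
$t{\left(15 + 4 \right)} U = \frac{1}{7 + \left(15 + 4\right)} \frac{9}{4} = \frac{1}{7 + 19} \cdot \frac{9}{4} = \frac{1}{26} \cdot \frac{9}{4} = \frac{9}{104}$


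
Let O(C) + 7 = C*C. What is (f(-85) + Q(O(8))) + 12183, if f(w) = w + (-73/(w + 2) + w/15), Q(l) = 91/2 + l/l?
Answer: 6045577/498 ≈ 12140.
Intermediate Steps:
O(C) = -7 + C**2 (O(C) = -7 + C*C = -7 + C**2)
Q(l) = 93/2 (Q(l) = 91*(1/2) + 1 = 91/2 + 1 = 93/2)
f(w) = -73/(2 + w) + 16*w/15 (f(w) = w + (-73/(2 + w) + w*(1/15)) = w + (-73/(2 + w) + w/15) = -73/(2 + w) + 16*w/15)
(f(-85) + Q(O(8))) + 12183 = ((-1095 + 16*(-85)**2 + 32*(-85))/(15*(2 - 85)) + 93/2) + 12183 = ((1/15)*(-1095 + 16*7225 - 2720)/(-83) + 93/2) + 12183 = ((1/15)*(-1/83)*(-1095 + 115600 - 2720) + 93/2) + 12183 = ((1/15)*(-1/83)*111785 + 93/2) + 12183 = (-22357/249 + 93/2) + 12183 = -21557/498 + 12183 = 6045577/498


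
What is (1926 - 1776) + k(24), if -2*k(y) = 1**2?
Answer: 299/2 ≈ 149.50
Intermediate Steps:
k(y) = -1/2 (k(y) = -1/2*1**2 = -1/2*1 = -1/2)
(1926 - 1776) + k(24) = (1926 - 1776) - 1/2 = 150 - 1/2 = 299/2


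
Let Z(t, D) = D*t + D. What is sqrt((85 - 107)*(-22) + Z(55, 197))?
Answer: 2*sqrt(2879) ≈ 107.31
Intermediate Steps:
Z(t, D) = D + D*t
sqrt((85 - 107)*(-22) + Z(55, 197)) = sqrt((85 - 107)*(-22) + 197*(1 + 55)) = sqrt(-22*(-22) + 197*56) = sqrt(484 + 11032) = sqrt(11516) = 2*sqrt(2879)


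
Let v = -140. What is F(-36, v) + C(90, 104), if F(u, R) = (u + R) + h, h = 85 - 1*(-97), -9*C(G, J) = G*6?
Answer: -54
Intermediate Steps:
C(G, J) = -2*G/3 (C(G, J) = -G*6/9 = -2*G/3)
h = 182 (h = 85 + 97 = 182)
F(u, R) = 182 + R + u (F(u, R) = (u + R) + 182 = (R + u) + 182 = 182 + R + u)
F(-36, v) + C(90, 104) = (182 - 140 - 36) - ⅔*90 = 6 - 60 = -54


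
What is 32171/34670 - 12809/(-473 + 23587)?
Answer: 74878116/200340595 ≈ 0.37375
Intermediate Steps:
32171/34670 - 12809/(-473 + 23587) = 32171*(1/34670) - 12809/23114 = 32171/34670 - 12809*1/23114 = 32171/34670 - 12809/23114 = 74878116/200340595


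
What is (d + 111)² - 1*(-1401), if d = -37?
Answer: 6877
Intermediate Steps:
(d + 111)² - 1*(-1401) = (-37 + 111)² - 1*(-1401) = 74² + 1401 = 5476 + 1401 = 6877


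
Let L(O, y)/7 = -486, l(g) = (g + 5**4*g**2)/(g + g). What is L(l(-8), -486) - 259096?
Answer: -262498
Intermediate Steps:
l(g) = (g + 625*g**2)/(2*g) (l(g) = (g + 625*g**2)/((2*g)) = (g + 625*g**2)*(1/(2*g)) = (g + 625*g**2)/(2*g))
L(O, y) = -3402 (L(O, y) = 7*(-486) = -3402)
L(l(-8), -486) - 259096 = -3402 - 259096 = -262498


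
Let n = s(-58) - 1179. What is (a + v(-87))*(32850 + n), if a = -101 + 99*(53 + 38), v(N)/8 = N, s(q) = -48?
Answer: 259688076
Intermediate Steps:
v(N) = 8*N
a = 8908 (a = -101 + 99*91 = -101 + 9009 = 8908)
n = -1227 (n = -48 - 1179 = -1227)
(a + v(-87))*(32850 + n) = (8908 + 8*(-87))*(32850 - 1227) = (8908 - 696)*31623 = 8212*31623 = 259688076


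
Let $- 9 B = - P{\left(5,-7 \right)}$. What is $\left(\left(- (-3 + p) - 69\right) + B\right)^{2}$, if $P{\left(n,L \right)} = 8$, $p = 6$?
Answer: $\frac{409600}{81} \approx 5056.8$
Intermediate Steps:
$B = \frac{8}{9}$ ($B = - \frac{\left(-1\right) 8}{9} = \left(- \frac{1}{9}\right) \left(-8\right) = \frac{8}{9} \approx 0.88889$)
$\left(\left(- (-3 + p) - 69\right) + B\right)^{2} = \left(\left(- (-3 + 6) - 69\right) + \frac{8}{9}\right)^{2} = \left(\left(\left(-1\right) 3 - 69\right) + \frac{8}{9}\right)^{2} = \left(\left(-3 - 69\right) + \frac{8}{9}\right)^{2} = \left(-72 + \frac{8}{9}\right)^{2} = \left(- \frac{640}{9}\right)^{2} = \frac{409600}{81}$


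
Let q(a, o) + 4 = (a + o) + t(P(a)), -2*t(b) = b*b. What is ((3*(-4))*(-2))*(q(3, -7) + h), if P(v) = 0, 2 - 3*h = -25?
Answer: 24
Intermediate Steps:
h = 9 (h = 2/3 - 1/3*(-25) = 2/3 + 25/3 = 9)
t(b) = -b**2/2 (t(b) = -b*b/2 = -b**2/2)
q(a, o) = -4 + a + o (q(a, o) = -4 + ((a + o) - 1/2*0**2) = -4 + ((a + o) - 1/2*0) = -4 + ((a + o) + 0) = -4 + (a + o) = -4 + a + o)
((3*(-4))*(-2))*(q(3, -7) + h) = ((3*(-4))*(-2))*((-4 + 3 - 7) + 9) = (-12*(-2))*(-8 + 9) = 24*1 = 24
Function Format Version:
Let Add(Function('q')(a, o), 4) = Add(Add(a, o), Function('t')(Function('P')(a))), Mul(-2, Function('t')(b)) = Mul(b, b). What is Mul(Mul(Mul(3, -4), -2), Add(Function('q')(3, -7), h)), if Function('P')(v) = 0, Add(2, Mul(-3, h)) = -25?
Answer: 24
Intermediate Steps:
h = 9 (h = Add(Rational(2, 3), Mul(Rational(-1, 3), -25)) = Add(Rational(2, 3), Rational(25, 3)) = 9)
Function('t')(b) = Mul(Rational(-1, 2), Pow(b, 2)) (Function('t')(b) = Mul(Rational(-1, 2), Mul(b, b)) = Mul(Rational(-1, 2), Pow(b, 2)))
Function('q')(a, o) = Add(-4, a, o) (Function('q')(a, o) = Add(-4, Add(Add(a, o), Mul(Rational(-1, 2), Pow(0, 2)))) = Add(-4, Add(Add(a, o), Mul(Rational(-1, 2), 0))) = Add(-4, Add(Add(a, o), 0)) = Add(-4, Add(a, o)) = Add(-4, a, o))
Mul(Mul(Mul(3, -4), -2), Add(Function('q')(3, -7), h)) = Mul(Mul(Mul(3, -4), -2), Add(Add(-4, 3, -7), 9)) = Mul(Mul(-12, -2), Add(-8, 9)) = Mul(24, 1) = 24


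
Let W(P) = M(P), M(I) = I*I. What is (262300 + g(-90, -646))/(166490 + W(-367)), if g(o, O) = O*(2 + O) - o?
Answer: 226138/100393 ≈ 2.2525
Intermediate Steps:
M(I) = I**2
W(P) = P**2
g(o, O) = -o + O*(2 + O)
(262300 + g(-90, -646))/(166490 + W(-367)) = (262300 + ((-646)**2 - 1*(-90) + 2*(-646)))/(166490 + (-367)**2) = (262300 + (417316 + 90 - 1292))/(166490 + 134689) = (262300 + 416114)/301179 = 678414*(1/301179) = 226138/100393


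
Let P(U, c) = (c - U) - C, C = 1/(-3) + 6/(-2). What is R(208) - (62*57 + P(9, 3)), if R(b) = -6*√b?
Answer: -10594/3 - 24*√13 ≈ -3617.9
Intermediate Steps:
C = -10/3 (C = 1*(-⅓) + 6*(-½) = -⅓ - 3 = -10/3 ≈ -3.3333)
P(U, c) = 10/3 + c - U (P(U, c) = (c - U) - 1*(-10/3) = (c - U) + 10/3 = 10/3 + c - U)
R(208) - (62*57 + P(9, 3)) = -24*√13 - (62*57 + (10/3 + 3 - 1*9)) = -24*√13 - (3534 + (10/3 + 3 - 9)) = -24*√13 - (3534 - 8/3) = -24*√13 - 1*10594/3 = -24*√13 - 10594/3 = -10594/3 - 24*√13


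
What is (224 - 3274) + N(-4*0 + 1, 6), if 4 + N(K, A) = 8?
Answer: -3046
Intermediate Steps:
N(K, A) = 4 (N(K, A) = -4 + 8 = 4)
(224 - 3274) + N(-4*0 + 1, 6) = (224 - 3274) + 4 = -3050 + 4 = -3046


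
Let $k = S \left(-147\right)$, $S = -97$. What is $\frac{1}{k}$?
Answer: $\frac{1}{14259} \approx 7.0131 \cdot 10^{-5}$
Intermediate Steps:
$k = 14259$ ($k = \left(-97\right) \left(-147\right) = 14259$)
$\frac{1}{k} = \frac{1}{14259}$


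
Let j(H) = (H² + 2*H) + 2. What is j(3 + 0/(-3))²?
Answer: 289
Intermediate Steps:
j(H) = 2 + H² + 2*H
j(3 + 0/(-3))² = (2 + (3 + 0/(-3))² + 2*(3 + 0/(-3)))² = (2 + (3 + 0*(-⅓))² + 2*(3 + 0*(-⅓)))² = (2 + (3 + 0)² + 2*(3 + 0))² = (2 + 3² + 2*3)² = (2 + 9 + 6)² = 17² = 289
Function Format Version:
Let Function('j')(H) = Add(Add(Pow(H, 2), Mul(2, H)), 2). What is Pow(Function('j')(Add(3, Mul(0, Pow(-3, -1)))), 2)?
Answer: 289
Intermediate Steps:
Function('j')(H) = Add(2, Pow(H, 2), Mul(2, H))
Pow(Function('j')(Add(3, Mul(0, Pow(-3, -1)))), 2) = Pow(Add(2, Pow(Add(3, Mul(0, Pow(-3, -1))), 2), Mul(2, Add(3, Mul(0, Pow(-3, -1))))), 2) = Pow(Add(2, Pow(Add(3, Mul(0, Rational(-1, 3))), 2), Mul(2, Add(3, Mul(0, Rational(-1, 3))))), 2) = Pow(Add(2, Pow(Add(3, 0), 2), Mul(2, Add(3, 0))), 2) = Pow(Add(2, Pow(3, 2), Mul(2, 3)), 2) = Pow(Add(2, 9, 6), 2) = Pow(17, 2) = 289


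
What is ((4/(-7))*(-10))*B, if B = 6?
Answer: 240/7 ≈ 34.286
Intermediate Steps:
((4/(-7))*(-10))*B = ((4/(-7))*(-10))*6 = ((4*(-1/7))*(-10))*6 = -4/7*(-10)*6 = (40/7)*6 = 240/7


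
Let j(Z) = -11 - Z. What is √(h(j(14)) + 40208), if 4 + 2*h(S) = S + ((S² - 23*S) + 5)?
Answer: 2*√10199 ≈ 201.98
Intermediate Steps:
h(S) = ½ + S²/2 - 11*S (h(S) = -2 + (S + ((S² - 23*S) + 5))/2 = -2 + (S + (5 + S² - 23*S))/2 = -2 + (5 + S² - 22*S)/2 = -2 + (5/2 + S²/2 - 11*S) = ½ + S²/2 - 11*S)
√(h(j(14)) + 40208) = √((½ + (-11 - 1*14)²/2 - 11*(-11 - 1*14)) + 40208) = √((½ + (-11 - 14)²/2 - 11*(-11 - 14)) + 40208) = √((½ + (½)*(-25)² - 11*(-25)) + 40208) = √((½ + (½)*625 + 275) + 40208) = √((½ + 625/2 + 275) + 40208) = √(588 + 40208) = √40796 = 2*√10199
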